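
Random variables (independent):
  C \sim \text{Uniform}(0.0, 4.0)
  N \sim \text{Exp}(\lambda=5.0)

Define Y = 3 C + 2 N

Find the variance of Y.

For independent RVs: Var(aX + bY) = a²Var(X) + b²Var(Y)
Var(C) = 1.3333333
Var(N) = 0.04
Var(Y) = 3²*1.3333333 + 2²*0.04
= 9*1.3333333 + 4*0.04 = 12.16

12.16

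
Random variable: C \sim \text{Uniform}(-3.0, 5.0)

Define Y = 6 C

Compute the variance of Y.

For Y = aC + b: Var(Y) = a² * Var(C)
Var(C) = (5 + 3)^2/12 = 5.3333333
Var(Y) = 6² * 5.3333333 = 36 * 5.3333333 = 192

192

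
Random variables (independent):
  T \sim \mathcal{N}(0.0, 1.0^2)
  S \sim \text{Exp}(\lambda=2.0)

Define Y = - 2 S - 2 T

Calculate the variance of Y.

For independent RVs: Var(aX + bY) = a²Var(X) + b²Var(Y)
Var(T) = 1
Var(S) = 0.25
Var(Y) = (-2)²*1 + (-2)²*0.25
= 4*1 + 4*0.25 = 5

5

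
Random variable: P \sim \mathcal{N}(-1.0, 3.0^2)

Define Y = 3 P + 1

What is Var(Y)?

For Y = aP + b: Var(Y) = a² * Var(P)
Var(P) = 3.0^2 = 9
Var(Y) = 3² * 9 = 9 * 9 = 81

81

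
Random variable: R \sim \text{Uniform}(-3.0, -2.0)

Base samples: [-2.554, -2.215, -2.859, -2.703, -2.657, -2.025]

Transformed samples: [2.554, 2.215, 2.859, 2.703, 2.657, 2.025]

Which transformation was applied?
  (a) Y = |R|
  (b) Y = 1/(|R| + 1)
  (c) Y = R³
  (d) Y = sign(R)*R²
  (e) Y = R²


Checking option (a) Y = |R|:
  R = -2.554 -> Y = 2.554 ✓
  R = -2.215 -> Y = 2.215 ✓
  R = -2.859 -> Y = 2.859 ✓
All samples match this transformation.

(a) |R|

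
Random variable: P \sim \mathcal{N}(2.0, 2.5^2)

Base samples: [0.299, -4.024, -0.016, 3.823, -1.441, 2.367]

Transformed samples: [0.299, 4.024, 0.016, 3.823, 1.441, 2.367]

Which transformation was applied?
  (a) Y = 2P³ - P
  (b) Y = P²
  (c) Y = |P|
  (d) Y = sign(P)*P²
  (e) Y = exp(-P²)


Checking option (c) Y = |P|:
  P = 0.299 -> Y = 0.299 ✓
  P = -4.024 -> Y = 4.024 ✓
  P = -0.016 -> Y = 0.016 ✓
All samples match this transformation.

(c) |P|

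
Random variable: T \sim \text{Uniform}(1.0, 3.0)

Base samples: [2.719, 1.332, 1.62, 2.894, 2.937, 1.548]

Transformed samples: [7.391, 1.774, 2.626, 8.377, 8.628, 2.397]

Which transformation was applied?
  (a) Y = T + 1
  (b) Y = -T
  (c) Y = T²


Checking option (c) Y = T²:
  T = 2.719 -> Y = 7.391 ✓
  T = 1.332 -> Y = 1.774 ✓
  T = 1.62 -> Y = 2.626 ✓
All samples match this transformation.

(c) T²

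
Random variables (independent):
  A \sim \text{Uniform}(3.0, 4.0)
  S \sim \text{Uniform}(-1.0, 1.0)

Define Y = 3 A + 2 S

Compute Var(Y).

For independent RVs: Var(aX + bY) = a²Var(X) + b²Var(Y)
Var(A) = 0.083333333
Var(S) = 0.33333333
Var(Y) = 3²*0.083333333 + 2²*0.33333333
= 9*0.083333333 + 4*0.33333333 = 2.0833333

2.0833333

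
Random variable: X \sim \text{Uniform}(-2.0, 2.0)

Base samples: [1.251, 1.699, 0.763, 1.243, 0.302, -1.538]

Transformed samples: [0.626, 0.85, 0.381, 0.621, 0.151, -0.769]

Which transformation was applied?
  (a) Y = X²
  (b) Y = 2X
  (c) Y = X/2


Checking option (c) Y = X/2:
  X = 1.251 -> Y = 0.626 ✓
  X = 1.699 -> Y = 0.85 ✓
  X = 0.763 -> Y = 0.381 ✓
All samples match this transformation.

(c) X/2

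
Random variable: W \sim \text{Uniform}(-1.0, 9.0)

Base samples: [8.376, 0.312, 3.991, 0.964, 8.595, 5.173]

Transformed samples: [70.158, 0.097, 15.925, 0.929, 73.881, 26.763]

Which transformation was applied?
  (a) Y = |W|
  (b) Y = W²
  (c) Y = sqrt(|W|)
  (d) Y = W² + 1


Checking option (b) Y = W²:
  W = 8.376 -> Y = 70.158 ✓
  W = 0.312 -> Y = 0.097 ✓
  W = 3.991 -> Y = 15.925 ✓
All samples match this transformation.

(b) W²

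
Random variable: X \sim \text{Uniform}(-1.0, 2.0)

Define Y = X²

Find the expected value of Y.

Using E[X²] = Var(X) + (E[X])²:
E[X] = 0.5
Var(X) = (2 + 1)^2/12 = 0.75
E[X²] = 0.75 + 0.5² = 0.75 + 0.25 = 1

1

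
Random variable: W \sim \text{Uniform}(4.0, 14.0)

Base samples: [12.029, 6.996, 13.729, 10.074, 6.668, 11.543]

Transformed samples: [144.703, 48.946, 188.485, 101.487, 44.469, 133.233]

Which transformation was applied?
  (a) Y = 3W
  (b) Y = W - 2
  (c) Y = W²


Checking option (c) Y = W²:
  W = 12.029 -> Y = 144.703 ✓
  W = 6.996 -> Y = 48.946 ✓
  W = 13.729 -> Y = 188.485 ✓
All samples match this transformation.

(c) W²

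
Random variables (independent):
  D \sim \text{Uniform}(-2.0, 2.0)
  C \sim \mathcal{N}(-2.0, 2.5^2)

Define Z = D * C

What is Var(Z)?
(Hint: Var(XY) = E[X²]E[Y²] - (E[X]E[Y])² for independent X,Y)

Var(XY) = E[X²]E[Y²] - (E[X]E[Y])²
E[D] = 0, Var(D) = 1.3333333
E[C] = -2, Var(C) = 6.25
E[D²] = 1.3333333 + 0² = 1.3333333
E[C²] = 6.25 + (-2)² = 10.25
Var(Z) = 1.3333333*10.25 - (0*(-2))²
= 13.666667 - 0 = 13.666667

13.666667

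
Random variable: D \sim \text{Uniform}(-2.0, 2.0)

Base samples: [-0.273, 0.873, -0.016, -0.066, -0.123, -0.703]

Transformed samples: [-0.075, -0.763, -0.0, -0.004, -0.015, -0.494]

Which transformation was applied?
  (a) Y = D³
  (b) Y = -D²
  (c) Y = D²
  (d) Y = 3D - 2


Checking option (b) Y = -D²:
  D = -0.273 -> Y = -0.075 ✓
  D = 0.873 -> Y = -0.763 ✓
  D = -0.016 -> Y = -0.0 ✓
All samples match this transformation.

(b) -D²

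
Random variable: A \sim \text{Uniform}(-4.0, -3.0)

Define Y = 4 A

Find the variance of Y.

For Y = aA + b: Var(Y) = a² * Var(A)
Var(A) = (-3 + 4)^2/12 = 0.083333333
Var(Y) = 4² * 0.083333333 = 16 * 0.083333333 = 1.3333333

1.3333333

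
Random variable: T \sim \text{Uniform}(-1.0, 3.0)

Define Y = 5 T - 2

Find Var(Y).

For Y = aT + b: Var(Y) = a² * Var(T)
Var(T) = (3 + 1)^2/12 = 1.3333333
Var(Y) = 5² * 1.3333333 = 25 * 1.3333333 = 33.333333

33.333333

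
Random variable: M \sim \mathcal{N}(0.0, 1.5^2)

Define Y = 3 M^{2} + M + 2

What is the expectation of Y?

E[Y] = 3*E[M²] + 1*E[M] + 2
E[M] = 0
E[M²] = Var(M) + (E[M])² = 2.25 + 0 = 2.25
E[Y] = 3*2.25 + 1*0 + 2 = 8.75

8.75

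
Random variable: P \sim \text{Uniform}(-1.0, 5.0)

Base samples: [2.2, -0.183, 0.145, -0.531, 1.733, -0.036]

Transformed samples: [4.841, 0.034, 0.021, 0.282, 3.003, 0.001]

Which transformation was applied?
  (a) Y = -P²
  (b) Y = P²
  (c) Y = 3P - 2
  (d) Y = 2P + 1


Checking option (b) Y = P²:
  P = 2.2 -> Y = 4.841 ✓
  P = -0.183 -> Y = 0.034 ✓
  P = 0.145 -> Y = 0.021 ✓
All samples match this transformation.

(b) P²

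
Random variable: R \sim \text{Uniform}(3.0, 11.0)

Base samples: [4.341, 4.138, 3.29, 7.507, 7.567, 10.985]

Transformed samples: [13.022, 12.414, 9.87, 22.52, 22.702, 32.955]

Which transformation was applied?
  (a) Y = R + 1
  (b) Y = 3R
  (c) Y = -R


Checking option (b) Y = 3R:
  R = 4.341 -> Y = 13.022 ✓
  R = 4.138 -> Y = 12.414 ✓
  R = 3.29 -> Y = 9.87 ✓
All samples match this transformation.

(b) 3R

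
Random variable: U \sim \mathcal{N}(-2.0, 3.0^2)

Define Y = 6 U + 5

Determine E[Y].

For Y = 6U + 5:
E[Y] = 6 * E[U] + 5
E[U] = -2.0 = -2
E[Y] = 6 * (-2) + 5 = -7

-7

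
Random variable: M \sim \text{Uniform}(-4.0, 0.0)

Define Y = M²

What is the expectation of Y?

Using E[X²] = Var(X) + (E[X])²:
E[M] = -2
Var(M) = (0 + 4)^2/12 = 1.3333333
E[M²] = 1.3333333 + (-2)² = 1.3333333 + 4 = 5.3333333

5.3333333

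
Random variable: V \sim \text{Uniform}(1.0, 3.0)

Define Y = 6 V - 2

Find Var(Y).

For Y = aV + b: Var(Y) = a² * Var(V)
Var(V) = (3 - 1)^2/12 = 0.33333333
Var(Y) = 6² * 0.33333333 = 36 * 0.33333333 = 12

12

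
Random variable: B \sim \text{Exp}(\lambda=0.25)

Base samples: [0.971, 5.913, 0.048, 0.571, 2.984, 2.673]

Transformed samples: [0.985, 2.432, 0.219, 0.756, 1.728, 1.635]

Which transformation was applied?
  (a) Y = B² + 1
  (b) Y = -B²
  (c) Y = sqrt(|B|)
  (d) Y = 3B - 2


Checking option (c) Y = sqrt(|B|):
  B = 0.971 -> Y = 0.985 ✓
  B = 5.913 -> Y = 2.432 ✓
  B = 0.048 -> Y = 0.219 ✓
All samples match this transformation.

(c) sqrt(|B|)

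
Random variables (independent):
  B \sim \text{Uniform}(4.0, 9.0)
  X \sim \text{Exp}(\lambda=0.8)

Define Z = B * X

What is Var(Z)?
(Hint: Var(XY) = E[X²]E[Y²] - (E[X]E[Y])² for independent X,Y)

Var(XY) = E[X²]E[Y²] - (E[X]E[Y])²
E[B] = 6.5, Var(B) = 2.0833333
E[X] = 1.25, Var(X) = 1.5625
E[B²] = 2.0833333 + 6.5² = 44.333333
E[X²] = 1.5625 + 1.25² = 3.125
Var(Z) = 44.333333*3.125 - (6.5*1.25)²
= 138.54167 - 66.015625 = 72.526042

72.526042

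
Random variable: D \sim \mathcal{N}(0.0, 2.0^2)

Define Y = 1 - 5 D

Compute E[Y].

For Y = -5D + 1:
E[Y] = -5 * E[D] + 1
E[D] = 0.0 = 0
E[Y] = -5 * 0 + 1 = 1

1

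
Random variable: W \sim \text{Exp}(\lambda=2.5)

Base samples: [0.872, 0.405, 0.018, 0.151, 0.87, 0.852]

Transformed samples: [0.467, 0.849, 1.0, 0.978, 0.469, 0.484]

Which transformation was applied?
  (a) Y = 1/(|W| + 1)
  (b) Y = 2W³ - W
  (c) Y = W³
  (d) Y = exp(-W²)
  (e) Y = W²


Checking option (d) Y = exp(-W²):
  W = 0.872 -> Y = 0.467 ✓
  W = 0.405 -> Y = 0.849 ✓
  W = 0.018 -> Y = 1.0 ✓
All samples match this transformation.

(d) exp(-W²)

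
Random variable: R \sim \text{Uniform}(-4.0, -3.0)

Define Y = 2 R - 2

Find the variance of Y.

For Y = aR + b: Var(Y) = a² * Var(R)
Var(R) = (-3 + 4)^2/12 = 0.083333333
Var(Y) = 2² * 0.083333333 = 4 * 0.083333333 = 0.33333333

0.33333333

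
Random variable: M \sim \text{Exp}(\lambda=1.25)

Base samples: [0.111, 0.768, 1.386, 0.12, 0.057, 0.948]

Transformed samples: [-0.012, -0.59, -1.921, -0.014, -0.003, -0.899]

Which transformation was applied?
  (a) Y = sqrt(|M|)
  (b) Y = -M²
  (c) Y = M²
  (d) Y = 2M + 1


Checking option (b) Y = -M²:
  M = 0.111 -> Y = -0.012 ✓
  M = 0.768 -> Y = -0.59 ✓
  M = 1.386 -> Y = -1.921 ✓
All samples match this transformation.

(b) -M²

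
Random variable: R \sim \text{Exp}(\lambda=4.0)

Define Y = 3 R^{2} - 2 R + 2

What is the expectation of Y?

E[Y] = 3*E[R²] - 2*E[R] + 2
E[R] = 0.25
E[R²] = Var(R) + (E[R])² = 0.0625 + 0.0625 = 0.125
E[Y] = 3*0.125 - 2*0.25 + 2 = 1.875

1.875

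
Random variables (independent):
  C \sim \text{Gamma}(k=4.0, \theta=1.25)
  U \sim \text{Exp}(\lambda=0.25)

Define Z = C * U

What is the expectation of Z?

For independent RVs: E[XY] = E[X]*E[Y]
E[C] = 5
E[U] = 4
E[Z] = 5 * 4 = 20

20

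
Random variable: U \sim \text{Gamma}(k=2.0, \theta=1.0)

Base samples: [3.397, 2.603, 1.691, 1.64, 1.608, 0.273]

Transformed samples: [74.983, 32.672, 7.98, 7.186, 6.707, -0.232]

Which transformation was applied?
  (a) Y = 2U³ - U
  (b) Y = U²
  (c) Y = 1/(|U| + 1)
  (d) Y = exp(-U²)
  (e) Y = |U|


Checking option (a) Y = 2U³ - U:
  U = 3.397 -> Y = 74.983 ✓
  U = 2.603 -> Y = 32.672 ✓
  U = 1.691 -> Y = 7.98 ✓
All samples match this transformation.

(a) 2U³ - U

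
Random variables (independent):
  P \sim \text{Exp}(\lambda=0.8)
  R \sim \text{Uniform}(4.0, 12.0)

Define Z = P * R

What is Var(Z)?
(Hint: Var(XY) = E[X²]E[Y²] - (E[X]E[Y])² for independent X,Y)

Var(XY) = E[X²]E[Y²] - (E[X]E[Y])²
E[P] = 1.25, Var(P) = 1.5625
E[R] = 8, Var(R) = 5.3333333
E[P²] = 1.5625 + 1.25² = 3.125
E[R²] = 5.3333333 + 8² = 69.333333
Var(Z) = 3.125*69.333333 - (1.25*8)²
= 216.66667 - 100 = 116.66667

116.66667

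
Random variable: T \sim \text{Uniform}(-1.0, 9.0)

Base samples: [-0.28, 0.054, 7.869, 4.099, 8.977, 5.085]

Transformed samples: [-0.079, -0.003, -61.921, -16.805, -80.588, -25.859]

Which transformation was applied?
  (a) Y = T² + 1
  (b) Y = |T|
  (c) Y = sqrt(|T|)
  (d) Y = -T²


Checking option (d) Y = -T²:
  T = -0.28 -> Y = -0.079 ✓
  T = 0.054 -> Y = -0.003 ✓
  T = 7.869 -> Y = -61.921 ✓
All samples match this transformation.

(d) -T²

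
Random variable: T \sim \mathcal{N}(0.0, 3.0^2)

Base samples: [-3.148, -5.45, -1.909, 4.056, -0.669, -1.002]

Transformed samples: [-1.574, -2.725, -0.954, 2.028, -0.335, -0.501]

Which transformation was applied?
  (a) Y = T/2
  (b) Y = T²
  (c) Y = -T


Checking option (a) Y = T/2:
  T = -3.148 -> Y = -1.574 ✓
  T = -5.45 -> Y = -2.725 ✓
  T = -1.909 -> Y = -0.954 ✓
All samples match this transformation.

(a) T/2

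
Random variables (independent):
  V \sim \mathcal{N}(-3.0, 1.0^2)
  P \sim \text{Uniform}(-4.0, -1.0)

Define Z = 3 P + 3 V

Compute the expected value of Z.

E[Z] = 3*E[V] + 3*E[P]
E[V] = -3
E[P] = -2.5
E[Z] = 3*(-3) + 3*(-2.5) = -16.5

-16.5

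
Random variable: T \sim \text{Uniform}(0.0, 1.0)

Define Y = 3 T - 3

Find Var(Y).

For Y = aT + b: Var(Y) = a² * Var(T)
Var(T) = (1 - 0)^2/12 = 0.083333333
Var(Y) = 3² * 0.083333333 = 9 * 0.083333333 = 0.75

0.75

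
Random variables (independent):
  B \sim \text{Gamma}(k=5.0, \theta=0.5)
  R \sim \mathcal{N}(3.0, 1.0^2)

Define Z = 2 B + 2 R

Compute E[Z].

E[Z] = 2*E[B] + 2*E[R]
E[B] = 2.5
E[R] = 3
E[Z] = 2*2.5 + 2*3 = 11

11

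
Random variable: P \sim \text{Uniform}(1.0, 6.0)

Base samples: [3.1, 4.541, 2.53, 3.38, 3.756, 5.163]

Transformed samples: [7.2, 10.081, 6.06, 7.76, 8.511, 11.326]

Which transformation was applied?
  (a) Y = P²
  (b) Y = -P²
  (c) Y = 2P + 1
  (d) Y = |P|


Checking option (c) Y = 2P + 1:
  P = 3.1 -> Y = 7.2 ✓
  P = 4.541 -> Y = 10.081 ✓
  P = 2.53 -> Y = 6.06 ✓
All samples match this transformation.

(c) 2P + 1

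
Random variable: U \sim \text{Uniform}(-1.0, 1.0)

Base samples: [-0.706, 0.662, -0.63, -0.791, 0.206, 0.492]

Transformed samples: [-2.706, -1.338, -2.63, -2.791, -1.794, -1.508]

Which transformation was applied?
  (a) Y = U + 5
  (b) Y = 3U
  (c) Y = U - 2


Checking option (c) Y = U - 2:
  U = -0.706 -> Y = -2.706 ✓
  U = 0.662 -> Y = -1.338 ✓
  U = -0.63 -> Y = -2.63 ✓
All samples match this transformation.

(c) U - 2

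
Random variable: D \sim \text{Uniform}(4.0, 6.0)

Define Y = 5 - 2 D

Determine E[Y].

For Y = -2D + 5:
E[Y] = -2 * E[D] + 5
E[D] = (4 + 6)/2 = 5
E[Y] = -2 * 5 + 5 = -5

-5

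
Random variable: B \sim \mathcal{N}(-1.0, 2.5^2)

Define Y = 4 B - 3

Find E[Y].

For Y = 4B - 3:
E[Y] = 4 * E[B] - 3
E[B] = -1.0 = -1
E[Y] = 4 * (-1) - 3 = -7

-7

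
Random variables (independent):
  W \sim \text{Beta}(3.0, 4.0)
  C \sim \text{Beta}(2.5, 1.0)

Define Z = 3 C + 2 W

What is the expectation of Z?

E[Z] = 2*E[W] + 3*E[C]
E[W] = 0.42857143
E[C] = 0.71428571
E[Z] = 2*0.42857143 + 3*0.71428571 = 3

3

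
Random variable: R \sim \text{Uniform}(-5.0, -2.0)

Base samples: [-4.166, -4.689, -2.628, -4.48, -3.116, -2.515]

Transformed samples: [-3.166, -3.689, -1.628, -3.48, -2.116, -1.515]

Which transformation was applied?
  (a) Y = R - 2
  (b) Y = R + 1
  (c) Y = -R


Checking option (b) Y = R + 1:
  R = -4.166 -> Y = -3.166 ✓
  R = -4.689 -> Y = -3.689 ✓
  R = -2.628 -> Y = -1.628 ✓
All samples match this transformation.

(b) R + 1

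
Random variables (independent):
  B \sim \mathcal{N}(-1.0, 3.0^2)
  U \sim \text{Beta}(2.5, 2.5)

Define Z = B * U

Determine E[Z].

For independent RVs: E[XY] = E[X]*E[Y]
E[B] = -1
E[U] = 0.5
E[Z] = -1 * 0.5 = -0.5

-0.5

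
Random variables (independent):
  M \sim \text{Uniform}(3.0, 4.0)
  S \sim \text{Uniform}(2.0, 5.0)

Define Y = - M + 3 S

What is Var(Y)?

For independent RVs: Var(aX + bY) = a²Var(X) + b²Var(Y)
Var(M) = 0.083333333
Var(S) = 0.75
Var(Y) = (-1)²*0.083333333 + 3²*0.75
= 1*0.083333333 + 9*0.75 = 6.8333333

6.8333333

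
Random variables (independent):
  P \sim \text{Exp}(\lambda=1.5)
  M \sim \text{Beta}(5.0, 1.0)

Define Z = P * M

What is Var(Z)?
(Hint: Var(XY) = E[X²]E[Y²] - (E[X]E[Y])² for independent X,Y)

Var(XY) = E[X²]E[Y²] - (E[X]E[Y])²
E[P] = 0.66666667, Var(P) = 0.44444444
E[M] = 0.83333333, Var(M) = 0.01984127
E[P²] = 0.44444444 + 0.66666667² = 0.88888889
E[M²] = 0.01984127 + 0.83333333² = 0.71428571
Var(Z) = 0.88888889*0.71428571 - (0.66666667*0.83333333)²
= 0.63492063 - 0.30864198 = 0.32627866

0.32627866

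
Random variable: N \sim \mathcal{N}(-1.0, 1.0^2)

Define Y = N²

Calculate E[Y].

E[N²] = Var(N) + (E[N])² = 1 + 1 = 2

2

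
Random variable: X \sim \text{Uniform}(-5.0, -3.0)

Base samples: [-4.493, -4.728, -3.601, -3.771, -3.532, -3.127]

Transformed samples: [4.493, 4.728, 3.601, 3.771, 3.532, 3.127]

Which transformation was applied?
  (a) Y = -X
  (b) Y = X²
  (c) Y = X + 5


Checking option (a) Y = -X:
  X = -4.493 -> Y = 4.493 ✓
  X = -4.728 -> Y = 4.728 ✓
  X = -3.601 -> Y = 3.601 ✓
All samples match this transformation.

(a) -X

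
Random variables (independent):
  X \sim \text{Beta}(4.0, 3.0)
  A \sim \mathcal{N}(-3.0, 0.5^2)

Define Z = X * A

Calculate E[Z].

For independent RVs: E[XY] = E[X]*E[Y]
E[X] = 0.57142857
E[A] = -3
E[Z] = 0.57142857 * (-3) = -1.7142857

-1.7142857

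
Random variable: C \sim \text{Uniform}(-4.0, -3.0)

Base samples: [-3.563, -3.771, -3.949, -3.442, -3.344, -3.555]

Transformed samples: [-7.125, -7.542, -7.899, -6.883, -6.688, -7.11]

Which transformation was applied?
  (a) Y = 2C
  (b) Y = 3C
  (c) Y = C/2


Checking option (a) Y = 2C:
  C = -3.563 -> Y = -7.125 ✓
  C = -3.771 -> Y = -7.542 ✓
  C = -3.949 -> Y = -7.899 ✓
All samples match this transformation.

(a) 2C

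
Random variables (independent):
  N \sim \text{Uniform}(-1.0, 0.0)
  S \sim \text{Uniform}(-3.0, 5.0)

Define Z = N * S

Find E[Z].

For independent RVs: E[XY] = E[X]*E[Y]
E[N] = -0.5
E[S] = 1
E[Z] = -0.5 * 1 = -0.5

-0.5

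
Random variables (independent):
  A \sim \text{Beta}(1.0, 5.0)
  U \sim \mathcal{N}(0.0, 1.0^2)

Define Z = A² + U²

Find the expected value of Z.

E[Z] = E[A²] + E[U²]
E[A²] = Var(A) + E[A]² = 0.01984127 + 0.027777778 = 0.047619048
E[U²] = Var(U) + E[U]² = 1 + 0 = 1
E[Z] = 0.047619048 + 1 = 1.047619

1.047619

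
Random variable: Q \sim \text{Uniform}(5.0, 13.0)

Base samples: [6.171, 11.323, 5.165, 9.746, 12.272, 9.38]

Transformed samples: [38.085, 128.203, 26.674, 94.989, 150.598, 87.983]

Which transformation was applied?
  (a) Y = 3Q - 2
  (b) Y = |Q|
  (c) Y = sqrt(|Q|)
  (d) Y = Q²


Checking option (d) Y = Q²:
  Q = 6.171 -> Y = 38.085 ✓
  Q = 11.323 -> Y = 128.203 ✓
  Q = 5.165 -> Y = 26.674 ✓
All samples match this transformation.

(d) Q²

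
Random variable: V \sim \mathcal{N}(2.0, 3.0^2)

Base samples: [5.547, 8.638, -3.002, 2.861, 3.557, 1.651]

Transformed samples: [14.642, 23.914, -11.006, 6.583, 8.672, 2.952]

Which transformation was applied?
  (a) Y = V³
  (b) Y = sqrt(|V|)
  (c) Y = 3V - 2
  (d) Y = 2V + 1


Checking option (c) Y = 3V - 2:
  V = 5.547 -> Y = 14.642 ✓
  V = 8.638 -> Y = 23.914 ✓
  V = -3.002 -> Y = -11.006 ✓
All samples match this transformation.

(c) 3V - 2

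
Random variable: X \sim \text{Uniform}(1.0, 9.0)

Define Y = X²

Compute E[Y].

Using E[X²] = Var(X) + (E[X])²:
E[X] = 5
Var(X) = (9 - 1)^2/12 = 5.3333333
E[X²] = 5.3333333 + 5² = 5.3333333 + 25 = 30.333333

30.333333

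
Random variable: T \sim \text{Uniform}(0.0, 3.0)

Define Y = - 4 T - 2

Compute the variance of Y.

For Y = aT + b: Var(Y) = a² * Var(T)
Var(T) = (3 - 0)^2/12 = 0.75
Var(Y) = (-4)² * 0.75 = 16 * 0.75 = 12

12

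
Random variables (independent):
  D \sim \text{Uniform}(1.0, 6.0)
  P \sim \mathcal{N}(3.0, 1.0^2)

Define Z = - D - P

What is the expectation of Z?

E[Z] = -1*E[D] - 1*E[P]
E[D] = 3.5
E[P] = 3
E[Z] = -1*3.5 - 1*3 = -6.5

-6.5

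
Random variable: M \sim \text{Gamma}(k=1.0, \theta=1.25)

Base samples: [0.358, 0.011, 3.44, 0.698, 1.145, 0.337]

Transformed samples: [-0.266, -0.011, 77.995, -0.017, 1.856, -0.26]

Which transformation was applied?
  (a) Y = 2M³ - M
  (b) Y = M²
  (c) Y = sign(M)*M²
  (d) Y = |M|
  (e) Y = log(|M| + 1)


Checking option (a) Y = 2M³ - M:
  M = 0.358 -> Y = -0.266 ✓
  M = 0.011 -> Y = -0.011 ✓
  M = 3.44 -> Y = 77.995 ✓
All samples match this transformation.

(a) 2M³ - M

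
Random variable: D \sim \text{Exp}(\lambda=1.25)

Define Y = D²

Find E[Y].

Using E[X²] = Var(X) + (E[X])²:
E[D] = 0.8
Var(D) = 1/1.25^2 = 0.64
E[D²] = 0.64 + 0.8² = 0.64 + 0.64 = 1.28

1.28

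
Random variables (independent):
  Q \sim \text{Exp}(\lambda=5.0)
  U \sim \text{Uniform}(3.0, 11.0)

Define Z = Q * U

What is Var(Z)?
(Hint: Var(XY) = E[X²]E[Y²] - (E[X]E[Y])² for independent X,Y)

Var(XY) = E[X²]E[Y²] - (E[X]E[Y])²
E[Q] = 0.2, Var(Q) = 0.04
E[U] = 7, Var(U) = 5.3333333
E[Q²] = 0.04 + 0.2² = 0.08
E[U²] = 5.3333333 + 7² = 54.333333
Var(Z) = 0.08*54.333333 - (0.2*7)²
= 4.3466667 - 1.96 = 2.3866667

2.3866667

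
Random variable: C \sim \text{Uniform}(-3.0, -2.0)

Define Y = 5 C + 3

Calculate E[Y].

For Y = 5C + 3:
E[Y] = 5 * E[C] + 3
E[C] = (-3 - 2)/2 = -2.5
E[Y] = 5 * (-2.5) + 3 = -9.5

-9.5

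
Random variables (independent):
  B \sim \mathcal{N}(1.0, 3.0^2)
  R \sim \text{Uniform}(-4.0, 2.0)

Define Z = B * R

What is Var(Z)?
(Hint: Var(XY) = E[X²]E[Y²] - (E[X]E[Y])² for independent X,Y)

Var(XY) = E[X²]E[Y²] - (E[X]E[Y])²
E[B] = 1, Var(B) = 9
E[R] = -1, Var(R) = 3
E[B²] = 9 + 1² = 10
E[R²] = 3 + (-1)² = 4
Var(Z) = 10*4 - (1*(-1))²
= 40 - 1 = 39

39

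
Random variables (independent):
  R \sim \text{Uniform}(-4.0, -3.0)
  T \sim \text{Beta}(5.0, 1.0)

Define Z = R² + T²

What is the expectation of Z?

E[Z] = E[R²] + E[T²]
E[R²] = Var(R) + E[R]² = 0.083333333 + 12.25 = 12.333333
E[T²] = Var(T) + E[T]² = 0.01984127 + 0.69444444 = 0.71428571
E[Z] = 12.333333 + 0.71428571 = 13.047619

13.047619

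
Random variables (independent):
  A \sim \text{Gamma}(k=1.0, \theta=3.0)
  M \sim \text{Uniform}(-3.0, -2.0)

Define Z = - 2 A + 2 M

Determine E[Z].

E[Z] = -2*E[A] + 2*E[M]
E[A] = 3
E[M] = -2.5
E[Z] = -2*3 + 2*(-2.5) = -11

-11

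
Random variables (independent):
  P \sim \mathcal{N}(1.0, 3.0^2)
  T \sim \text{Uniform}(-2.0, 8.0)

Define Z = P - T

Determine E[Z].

E[Z] = 1*E[P] - 1*E[T]
E[P] = 1
E[T] = 3
E[Z] = 1*1 - 1*3 = -2

-2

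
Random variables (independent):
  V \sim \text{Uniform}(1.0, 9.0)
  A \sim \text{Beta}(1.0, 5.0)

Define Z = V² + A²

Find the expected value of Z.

E[Z] = E[V²] + E[A²]
E[V²] = Var(V) + E[V]² = 5.3333333 + 25 = 30.333333
E[A²] = Var(A) + E[A]² = 0.01984127 + 0.027777778 = 0.047619048
E[Z] = 30.333333 + 0.047619048 = 30.380952

30.380952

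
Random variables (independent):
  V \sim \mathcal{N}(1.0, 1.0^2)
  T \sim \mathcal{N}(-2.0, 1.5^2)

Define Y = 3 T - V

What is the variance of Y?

For independent RVs: Var(aX + bY) = a²Var(X) + b²Var(Y)
Var(V) = 1
Var(T) = 2.25
Var(Y) = (-1)²*1 + 3²*2.25
= 1*1 + 9*2.25 = 21.25

21.25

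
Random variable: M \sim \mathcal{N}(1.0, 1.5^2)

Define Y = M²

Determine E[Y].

E[M²] = Var(M) + (E[M])² = 2.25 + 1 = 3.25

3.25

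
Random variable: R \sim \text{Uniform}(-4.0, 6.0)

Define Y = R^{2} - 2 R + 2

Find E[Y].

E[Y] = 1*E[R²] - 2*E[R] + 2
E[R] = 1
E[R²] = Var(R) + (E[R])² = 8.3333333 + 1 = 9.3333333
E[Y] = 1*9.3333333 - 2*1 + 2 = 9.3333333

9.3333333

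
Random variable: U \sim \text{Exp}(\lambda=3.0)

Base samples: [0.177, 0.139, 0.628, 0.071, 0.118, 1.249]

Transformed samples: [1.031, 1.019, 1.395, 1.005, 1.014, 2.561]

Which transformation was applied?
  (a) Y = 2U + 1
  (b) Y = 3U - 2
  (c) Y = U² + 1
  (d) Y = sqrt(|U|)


Checking option (c) Y = U² + 1:
  U = 0.177 -> Y = 1.031 ✓
  U = 0.139 -> Y = 1.019 ✓
  U = 0.628 -> Y = 1.395 ✓
All samples match this transformation.

(c) U² + 1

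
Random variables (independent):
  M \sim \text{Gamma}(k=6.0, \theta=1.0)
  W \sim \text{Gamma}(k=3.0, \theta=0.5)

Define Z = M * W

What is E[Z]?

For independent RVs: E[XY] = E[X]*E[Y]
E[M] = 6
E[W] = 1.5
E[Z] = 6 * 1.5 = 9

9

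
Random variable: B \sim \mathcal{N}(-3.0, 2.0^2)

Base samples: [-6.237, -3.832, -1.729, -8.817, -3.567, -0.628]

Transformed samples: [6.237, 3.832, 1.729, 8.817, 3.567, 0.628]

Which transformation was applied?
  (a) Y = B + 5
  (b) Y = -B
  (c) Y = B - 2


Checking option (b) Y = -B:
  B = -6.237 -> Y = 6.237 ✓
  B = -3.832 -> Y = 3.832 ✓
  B = -1.729 -> Y = 1.729 ✓
All samples match this transformation.

(b) -B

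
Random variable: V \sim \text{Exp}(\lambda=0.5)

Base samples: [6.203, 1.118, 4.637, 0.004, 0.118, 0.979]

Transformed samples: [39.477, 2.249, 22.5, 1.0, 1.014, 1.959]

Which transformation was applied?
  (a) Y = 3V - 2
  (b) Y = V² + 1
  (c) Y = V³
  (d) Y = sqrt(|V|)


Checking option (b) Y = V² + 1:
  V = 6.203 -> Y = 39.477 ✓
  V = 1.118 -> Y = 2.249 ✓
  V = 4.637 -> Y = 22.5 ✓
All samples match this transformation.

(b) V² + 1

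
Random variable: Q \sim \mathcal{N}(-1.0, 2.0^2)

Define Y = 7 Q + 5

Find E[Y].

For Y = 7Q + 5:
E[Y] = 7 * E[Q] + 5
E[Q] = -1.0 = -1
E[Y] = 7 * (-1) + 5 = -2

-2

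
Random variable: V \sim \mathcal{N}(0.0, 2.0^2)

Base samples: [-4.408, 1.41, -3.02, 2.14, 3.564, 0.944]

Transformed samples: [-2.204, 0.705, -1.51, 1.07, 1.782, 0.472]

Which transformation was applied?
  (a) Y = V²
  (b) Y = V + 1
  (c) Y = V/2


Checking option (c) Y = V/2:
  V = -4.408 -> Y = -2.204 ✓
  V = 1.41 -> Y = 0.705 ✓
  V = -3.02 -> Y = -1.51 ✓
All samples match this transformation.

(c) V/2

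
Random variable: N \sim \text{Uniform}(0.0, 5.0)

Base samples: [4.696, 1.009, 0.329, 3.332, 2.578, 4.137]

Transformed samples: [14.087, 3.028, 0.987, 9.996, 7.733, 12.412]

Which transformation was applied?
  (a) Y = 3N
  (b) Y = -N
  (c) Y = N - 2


Checking option (a) Y = 3N:
  N = 4.696 -> Y = 14.087 ✓
  N = 1.009 -> Y = 3.028 ✓
  N = 0.329 -> Y = 0.987 ✓
All samples match this transformation.

(a) 3N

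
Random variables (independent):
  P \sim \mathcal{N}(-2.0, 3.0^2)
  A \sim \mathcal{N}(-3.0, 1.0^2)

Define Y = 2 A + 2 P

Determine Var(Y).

For independent RVs: Var(aX + bY) = a²Var(X) + b²Var(Y)
Var(P) = 9
Var(A) = 1
Var(Y) = 2²*9 + 2²*1
= 4*9 + 4*1 = 40

40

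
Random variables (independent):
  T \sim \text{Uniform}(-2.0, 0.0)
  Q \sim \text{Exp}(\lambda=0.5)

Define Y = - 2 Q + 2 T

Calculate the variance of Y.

For independent RVs: Var(aX + bY) = a²Var(X) + b²Var(Y)
Var(T) = 0.33333333
Var(Q) = 4
Var(Y) = 2²*0.33333333 + (-2)²*4
= 4*0.33333333 + 4*4 = 17.333333

17.333333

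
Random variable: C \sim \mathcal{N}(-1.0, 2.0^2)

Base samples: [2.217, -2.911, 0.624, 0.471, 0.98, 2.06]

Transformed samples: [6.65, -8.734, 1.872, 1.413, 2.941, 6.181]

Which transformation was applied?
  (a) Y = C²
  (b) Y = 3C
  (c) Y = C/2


Checking option (b) Y = 3C:
  C = 2.217 -> Y = 6.65 ✓
  C = -2.911 -> Y = -8.734 ✓
  C = 0.624 -> Y = 1.872 ✓
All samples match this transformation.

(b) 3C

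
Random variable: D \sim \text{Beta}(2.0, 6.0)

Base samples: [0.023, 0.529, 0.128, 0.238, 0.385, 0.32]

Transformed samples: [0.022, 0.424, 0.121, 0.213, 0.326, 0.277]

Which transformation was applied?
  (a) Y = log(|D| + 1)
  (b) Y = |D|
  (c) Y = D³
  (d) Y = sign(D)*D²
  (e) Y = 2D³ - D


Checking option (a) Y = log(|D| + 1):
  D = 0.023 -> Y = 0.022 ✓
  D = 0.529 -> Y = 0.424 ✓
  D = 0.128 -> Y = 0.121 ✓
All samples match this transformation.

(a) log(|D| + 1)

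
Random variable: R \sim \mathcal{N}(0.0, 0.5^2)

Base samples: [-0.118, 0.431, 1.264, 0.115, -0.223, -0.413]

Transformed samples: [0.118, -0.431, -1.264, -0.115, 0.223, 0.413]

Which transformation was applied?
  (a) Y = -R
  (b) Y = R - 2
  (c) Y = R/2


Checking option (a) Y = -R:
  R = -0.118 -> Y = 0.118 ✓
  R = 0.431 -> Y = -0.431 ✓
  R = 1.264 -> Y = -1.264 ✓
All samples match this transformation.

(a) -R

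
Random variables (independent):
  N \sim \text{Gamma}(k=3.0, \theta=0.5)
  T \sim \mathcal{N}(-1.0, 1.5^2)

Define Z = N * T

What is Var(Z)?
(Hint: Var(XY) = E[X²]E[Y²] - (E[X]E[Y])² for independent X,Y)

Var(XY) = E[X²]E[Y²] - (E[X]E[Y])²
E[N] = 1.5, Var(N) = 0.75
E[T] = -1, Var(T) = 2.25
E[N²] = 0.75 + 1.5² = 3
E[T²] = 2.25 + (-1)² = 3.25
Var(Z) = 3*3.25 - (1.5*(-1))²
= 9.75 - 2.25 = 7.5

7.5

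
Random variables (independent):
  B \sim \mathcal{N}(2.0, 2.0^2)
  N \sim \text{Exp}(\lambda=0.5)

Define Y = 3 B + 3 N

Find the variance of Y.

For independent RVs: Var(aX + bY) = a²Var(X) + b²Var(Y)
Var(B) = 4
Var(N) = 4
Var(Y) = 3²*4 + 3²*4
= 9*4 + 9*4 = 72

72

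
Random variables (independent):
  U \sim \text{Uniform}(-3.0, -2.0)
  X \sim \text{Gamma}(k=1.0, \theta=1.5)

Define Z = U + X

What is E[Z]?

E[Z] = 1*E[U] + 1*E[X]
E[U] = -2.5
E[X] = 1.5
E[Z] = 1*(-2.5) + 1*1.5 = -1

-1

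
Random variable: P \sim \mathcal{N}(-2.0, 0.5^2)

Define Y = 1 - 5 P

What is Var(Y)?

For Y = aP + b: Var(Y) = a² * Var(P)
Var(P) = 0.5^2 = 0.25
Var(Y) = (-5)² * 0.25 = 25 * 0.25 = 6.25

6.25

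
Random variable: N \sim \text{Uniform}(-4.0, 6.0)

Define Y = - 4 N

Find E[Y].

For Y = -4N:
E[Y] = -4 * E[N]
E[N] = (-4 + 6)/2 = 1
E[Y] = -4 * 1 = -4

-4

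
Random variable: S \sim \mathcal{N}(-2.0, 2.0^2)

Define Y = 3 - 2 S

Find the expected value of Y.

For Y = -2S + 3:
E[Y] = -2 * E[S] + 3
E[S] = -2.0 = -2
E[Y] = -2 * (-2) + 3 = 7

7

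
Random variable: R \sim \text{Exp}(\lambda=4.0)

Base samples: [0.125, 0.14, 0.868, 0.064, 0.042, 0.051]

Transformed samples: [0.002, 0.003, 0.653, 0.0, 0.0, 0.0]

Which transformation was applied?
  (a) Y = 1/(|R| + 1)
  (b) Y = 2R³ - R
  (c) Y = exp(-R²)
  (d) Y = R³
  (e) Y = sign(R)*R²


Checking option (d) Y = R³:
  R = 0.125 -> Y = 0.002 ✓
  R = 0.14 -> Y = 0.003 ✓
  R = 0.868 -> Y = 0.653 ✓
All samples match this transformation.

(d) R³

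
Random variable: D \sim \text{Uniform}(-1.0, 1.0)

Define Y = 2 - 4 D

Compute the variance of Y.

For Y = aD + b: Var(Y) = a² * Var(D)
Var(D) = (1 + 1)^2/12 = 0.33333333
Var(Y) = (-4)² * 0.33333333 = 16 * 0.33333333 = 5.3333333

5.3333333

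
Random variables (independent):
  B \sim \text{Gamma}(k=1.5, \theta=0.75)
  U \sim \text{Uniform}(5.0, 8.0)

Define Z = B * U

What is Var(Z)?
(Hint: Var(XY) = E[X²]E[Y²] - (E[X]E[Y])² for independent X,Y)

Var(XY) = E[X²]E[Y²] - (E[X]E[Y])²
E[B] = 1.125, Var(B) = 0.84375
E[U] = 6.5, Var(U) = 0.75
E[B²] = 0.84375 + 1.125² = 2.109375
E[U²] = 0.75 + 6.5² = 43
Var(Z) = 2.109375*43 - (1.125*6.5)²
= 90.703125 - 53.472656 = 37.230469

37.230469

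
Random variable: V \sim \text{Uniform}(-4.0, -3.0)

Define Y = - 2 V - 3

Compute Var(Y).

For Y = aV + b: Var(Y) = a² * Var(V)
Var(V) = (-3 + 4)^2/12 = 0.083333333
Var(Y) = (-2)² * 0.083333333 = 4 * 0.083333333 = 0.33333333

0.33333333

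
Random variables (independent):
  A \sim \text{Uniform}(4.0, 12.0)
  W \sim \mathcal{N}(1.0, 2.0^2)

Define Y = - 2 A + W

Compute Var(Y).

For independent RVs: Var(aX + bY) = a²Var(X) + b²Var(Y)
Var(A) = 5.3333333
Var(W) = 4
Var(Y) = (-2)²*5.3333333 + 1²*4
= 4*5.3333333 + 1*4 = 25.333333

25.333333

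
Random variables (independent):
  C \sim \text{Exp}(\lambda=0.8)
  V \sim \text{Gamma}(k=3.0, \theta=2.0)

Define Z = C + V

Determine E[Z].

E[Z] = 1*E[C] + 1*E[V]
E[C] = 1.25
E[V] = 6
E[Z] = 1*1.25 + 1*6 = 7.25

7.25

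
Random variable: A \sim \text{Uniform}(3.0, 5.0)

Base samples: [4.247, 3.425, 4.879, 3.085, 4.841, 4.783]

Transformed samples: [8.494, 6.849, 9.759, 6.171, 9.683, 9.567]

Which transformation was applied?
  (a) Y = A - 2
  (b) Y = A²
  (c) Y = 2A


Checking option (c) Y = 2A:
  A = 4.247 -> Y = 8.494 ✓
  A = 3.425 -> Y = 6.849 ✓
  A = 4.879 -> Y = 9.759 ✓
All samples match this transformation.

(c) 2A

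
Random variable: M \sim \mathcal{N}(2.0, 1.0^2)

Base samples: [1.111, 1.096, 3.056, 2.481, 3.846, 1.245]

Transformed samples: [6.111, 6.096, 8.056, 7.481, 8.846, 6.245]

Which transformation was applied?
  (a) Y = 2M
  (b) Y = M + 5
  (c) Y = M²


Checking option (b) Y = M + 5:
  M = 1.111 -> Y = 6.111 ✓
  M = 1.096 -> Y = 6.096 ✓
  M = 3.056 -> Y = 8.056 ✓
All samples match this transformation.

(b) M + 5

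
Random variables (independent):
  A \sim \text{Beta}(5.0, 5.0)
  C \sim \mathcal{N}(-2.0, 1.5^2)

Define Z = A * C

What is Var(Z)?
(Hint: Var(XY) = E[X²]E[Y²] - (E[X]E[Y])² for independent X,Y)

Var(XY) = E[X²]E[Y²] - (E[X]E[Y])²
E[A] = 0.5, Var(A) = 0.022727273
E[C] = -2, Var(C) = 2.25
E[A²] = 0.022727273 + 0.5² = 0.27272727
E[C²] = 2.25 + (-2)² = 6.25
Var(Z) = 0.27272727*6.25 - (0.5*(-2))²
= 1.7045455 - 1 = 0.70454545

0.70454545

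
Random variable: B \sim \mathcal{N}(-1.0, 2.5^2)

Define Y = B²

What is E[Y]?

E[B²] = Var(B) + (E[B])² = 6.25 + 1 = 7.25

7.25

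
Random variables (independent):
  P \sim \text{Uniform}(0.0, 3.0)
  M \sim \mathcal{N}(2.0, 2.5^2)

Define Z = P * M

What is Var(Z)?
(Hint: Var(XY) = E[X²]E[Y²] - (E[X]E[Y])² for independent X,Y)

Var(XY) = E[X²]E[Y²] - (E[X]E[Y])²
E[P] = 1.5, Var(P) = 0.75
E[M] = 2, Var(M) = 6.25
E[P²] = 0.75 + 1.5² = 3
E[M²] = 6.25 + 2² = 10.25
Var(Z) = 3*10.25 - (1.5*2)²
= 30.75 - 9 = 21.75

21.75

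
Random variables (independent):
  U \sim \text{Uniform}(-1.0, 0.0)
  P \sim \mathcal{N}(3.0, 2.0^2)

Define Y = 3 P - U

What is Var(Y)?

For independent RVs: Var(aX + bY) = a²Var(X) + b²Var(Y)
Var(U) = 0.083333333
Var(P) = 4
Var(Y) = (-1)²*0.083333333 + 3²*4
= 1*0.083333333 + 9*4 = 36.083333

36.083333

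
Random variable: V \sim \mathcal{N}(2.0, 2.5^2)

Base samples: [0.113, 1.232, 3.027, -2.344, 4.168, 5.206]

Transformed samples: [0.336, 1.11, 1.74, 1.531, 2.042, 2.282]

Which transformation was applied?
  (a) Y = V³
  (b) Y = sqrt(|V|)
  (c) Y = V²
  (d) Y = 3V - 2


Checking option (b) Y = sqrt(|V|):
  V = 0.113 -> Y = 0.336 ✓
  V = 1.232 -> Y = 1.11 ✓
  V = 3.027 -> Y = 1.74 ✓
All samples match this transformation.

(b) sqrt(|V|)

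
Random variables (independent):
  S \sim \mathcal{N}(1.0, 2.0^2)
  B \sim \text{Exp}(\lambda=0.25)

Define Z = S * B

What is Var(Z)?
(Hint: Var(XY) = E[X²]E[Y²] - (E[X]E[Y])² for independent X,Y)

Var(XY) = E[X²]E[Y²] - (E[X]E[Y])²
E[S] = 1, Var(S) = 4
E[B] = 4, Var(B) = 16
E[S²] = 4 + 1² = 5
E[B²] = 16 + 4² = 32
Var(Z) = 5*32 - (1*4)²
= 160 - 16 = 144

144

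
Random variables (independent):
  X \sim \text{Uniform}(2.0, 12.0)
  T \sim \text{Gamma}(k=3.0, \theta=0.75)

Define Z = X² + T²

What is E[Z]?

E[Z] = E[X²] + E[T²]
E[X²] = Var(X) + E[X]² = 8.3333333 + 49 = 57.333333
E[T²] = Var(T) + E[T]² = 1.6875 + 5.0625 = 6.75
E[Z] = 57.333333 + 6.75 = 64.083333

64.083333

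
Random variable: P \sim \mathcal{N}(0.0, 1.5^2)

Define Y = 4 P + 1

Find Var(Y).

For Y = aP + b: Var(Y) = a² * Var(P)
Var(P) = 1.5^2 = 2.25
Var(Y) = 4² * 2.25 = 16 * 2.25 = 36

36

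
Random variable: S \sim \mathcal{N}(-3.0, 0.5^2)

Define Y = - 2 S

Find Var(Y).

For Y = aS + b: Var(Y) = a² * Var(S)
Var(S) = 0.5^2 = 0.25
Var(Y) = (-2)² * 0.25 = 4 * 0.25 = 1

1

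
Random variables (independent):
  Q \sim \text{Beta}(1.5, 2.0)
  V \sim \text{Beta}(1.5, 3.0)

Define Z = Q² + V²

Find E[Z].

E[Z] = E[Q²] + E[V²]
E[Q²] = Var(Q) + E[Q]² = 0.054421769 + 0.18367347 = 0.23809524
E[V²] = Var(V) + E[V]² = 0.04040404 + 0.11111111 = 0.15151515
E[Z] = 0.23809524 + 0.15151515 = 0.38961039

0.38961039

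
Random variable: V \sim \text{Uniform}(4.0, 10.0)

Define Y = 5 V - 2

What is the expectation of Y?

For Y = 5V - 2:
E[Y] = 5 * E[V] - 2
E[V] = (4 + 10)/2 = 7
E[Y] = 5 * 7 - 2 = 33

33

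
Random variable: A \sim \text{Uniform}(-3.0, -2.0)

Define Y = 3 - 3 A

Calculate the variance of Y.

For Y = aA + b: Var(Y) = a² * Var(A)
Var(A) = (-2 + 3)^2/12 = 0.083333333
Var(Y) = (-3)² * 0.083333333 = 9 * 0.083333333 = 0.75

0.75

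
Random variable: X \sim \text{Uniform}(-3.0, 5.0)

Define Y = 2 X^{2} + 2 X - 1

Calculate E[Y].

E[Y] = 2*E[X²] + 2*E[X] - 1
E[X] = 1
E[X²] = Var(X) + (E[X])² = 5.3333333 + 1 = 6.3333333
E[Y] = 2*6.3333333 + 2*1 - 1 = 13.666667

13.666667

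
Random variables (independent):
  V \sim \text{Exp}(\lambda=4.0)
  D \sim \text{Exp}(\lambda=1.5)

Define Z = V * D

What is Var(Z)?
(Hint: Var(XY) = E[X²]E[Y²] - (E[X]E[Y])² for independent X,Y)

Var(XY) = E[X²]E[Y²] - (E[X]E[Y])²
E[V] = 0.25, Var(V) = 0.0625
E[D] = 0.66666667, Var(D) = 0.44444444
E[V²] = 0.0625 + 0.25² = 0.125
E[D²] = 0.44444444 + 0.66666667² = 0.88888889
Var(Z) = 0.125*0.88888889 - (0.25*0.66666667)²
= 0.11111111 - 0.027777778 = 0.083333333

0.083333333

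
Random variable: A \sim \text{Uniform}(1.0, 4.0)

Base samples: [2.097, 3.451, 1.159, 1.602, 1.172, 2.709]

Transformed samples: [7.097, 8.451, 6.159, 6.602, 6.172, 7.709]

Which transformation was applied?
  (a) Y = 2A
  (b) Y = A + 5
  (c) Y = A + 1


Checking option (b) Y = A + 5:
  A = 2.097 -> Y = 7.097 ✓
  A = 3.451 -> Y = 8.451 ✓
  A = 1.159 -> Y = 6.159 ✓
All samples match this transformation.

(b) A + 5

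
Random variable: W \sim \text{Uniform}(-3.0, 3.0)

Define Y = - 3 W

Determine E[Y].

For Y = -3W:
E[Y] = -3 * E[W]
E[W] = (-3 + 3)/2 = 0
E[Y] = -3 * 0 = 0

0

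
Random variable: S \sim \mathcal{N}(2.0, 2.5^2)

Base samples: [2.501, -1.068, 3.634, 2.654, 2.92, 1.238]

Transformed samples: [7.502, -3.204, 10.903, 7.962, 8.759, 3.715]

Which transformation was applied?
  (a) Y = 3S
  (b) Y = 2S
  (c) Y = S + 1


Checking option (a) Y = 3S:
  S = 2.501 -> Y = 7.502 ✓
  S = -1.068 -> Y = -3.204 ✓
  S = 3.634 -> Y = 10.903 ✓
All samples match this transformation.

(a) 3S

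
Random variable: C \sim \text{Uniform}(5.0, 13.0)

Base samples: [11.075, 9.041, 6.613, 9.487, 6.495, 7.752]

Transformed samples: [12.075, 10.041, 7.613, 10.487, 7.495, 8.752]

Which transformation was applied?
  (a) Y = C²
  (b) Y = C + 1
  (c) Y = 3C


Checking option (b) Y = C + 1:
  C = 11.075 -> Y = 12.075 ✓
  C = 9.041 -> Y = 10.041 ✓
  C = 6.613 -> Y = 7.613 ✓
All samples match this transformation.

(b) C + 1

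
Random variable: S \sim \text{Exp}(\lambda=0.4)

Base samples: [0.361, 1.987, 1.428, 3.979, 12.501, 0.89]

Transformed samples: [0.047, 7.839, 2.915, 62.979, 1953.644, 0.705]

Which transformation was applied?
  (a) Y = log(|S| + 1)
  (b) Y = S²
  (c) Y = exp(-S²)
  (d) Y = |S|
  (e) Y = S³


Checking option (e) Y = S³:
  S = 0.361 -> Y = 0.047 ✓
  S = 1.987 -> Y = 7.839 ✓
  S = 1.428 -> Y = 2.915 ✓
All samples match this transformation.

(e) S³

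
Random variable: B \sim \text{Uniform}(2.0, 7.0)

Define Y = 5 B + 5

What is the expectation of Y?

For Y = 5B + 5:
E[Y] = 5 * E[B] + 5
E[B] = (2 + 7)/2 = 4.5
E[Y] = 5 * 4.5 + 5 = 27.5

27.5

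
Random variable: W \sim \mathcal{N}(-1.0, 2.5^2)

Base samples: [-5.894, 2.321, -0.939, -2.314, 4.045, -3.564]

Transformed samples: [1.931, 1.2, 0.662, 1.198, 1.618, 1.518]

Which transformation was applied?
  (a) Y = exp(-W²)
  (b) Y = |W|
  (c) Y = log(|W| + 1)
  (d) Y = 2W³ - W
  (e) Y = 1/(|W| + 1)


Checking option (c) Y = log(|W| + 1):
  W = -5.894 -> Y = 1.931 ✓
  W = 2.321 -> Y = 1.2 ✓
  W = -0.939 -> Y = 0.662 ✓
All samples match this transformation.

(c) log(|W| + 1)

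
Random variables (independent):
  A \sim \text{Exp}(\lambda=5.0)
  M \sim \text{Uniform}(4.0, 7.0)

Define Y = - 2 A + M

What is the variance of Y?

For independent RVs: Var(aX + bY) = a²Var(X) + b²Var(Y)
Var(A) = 0.04
Var(M) = 0.75
Var(Y) = (-2)²*0.04 + 1²*0.75
= 4*0.04 + 1*0.75 = 0.91

0.91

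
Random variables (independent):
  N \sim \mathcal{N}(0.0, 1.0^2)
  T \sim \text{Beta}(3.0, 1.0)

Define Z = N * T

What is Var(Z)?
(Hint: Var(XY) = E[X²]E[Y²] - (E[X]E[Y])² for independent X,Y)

Var(XY) = E[X²]E[Y²] - (E[X]E[Y])²
E[N] = 0, Var(N) = 1
E[T] = 0.75, Var(T) = 0.0375
E[N²] = 1 + 0² = 1
E[T²] = 0.0375 + 0.75² = 0.6
Var(Z) = 1*0.6 - (0*0.75)²
= 0.6 - 0 = 0.6

0.6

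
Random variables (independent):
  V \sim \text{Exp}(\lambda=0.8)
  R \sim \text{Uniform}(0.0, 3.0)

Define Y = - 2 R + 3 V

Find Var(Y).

For independent RVs: Var(aX + bY) = a²Var(X) + b²Var(Y)
Var(V) = 1.5625
Var(R) = 0.75
Var(Y) = 3²*1.5625 + (-2)²*0.75
= 9*1.5625 + 4*0.75 = 17.0625

17.0625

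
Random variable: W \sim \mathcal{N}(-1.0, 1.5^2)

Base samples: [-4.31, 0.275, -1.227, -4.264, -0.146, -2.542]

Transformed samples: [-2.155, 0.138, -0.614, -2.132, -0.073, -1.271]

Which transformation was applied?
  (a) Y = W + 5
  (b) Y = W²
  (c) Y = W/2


Checking option (c) Y = W/2:
  W = -4.31 -> Y = -2.155 ✓
  W = 0.275 -> Y = 0.138 ✓
  W = -1.227 -> Y = -0.614 ✓
All samples match this transformation.

(c) W/2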